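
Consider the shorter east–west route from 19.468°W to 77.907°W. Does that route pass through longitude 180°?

Signed shortest Δλ = ((-77.907 − -19.468 + 180) mod 360) − 180 = -58.439°.
Going west by 58.439° from -19.468° reaches -77.907° without touching 180°.

No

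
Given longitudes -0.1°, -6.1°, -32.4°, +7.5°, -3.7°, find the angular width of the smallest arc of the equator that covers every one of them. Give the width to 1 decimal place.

Sort the longitudes: -32.4°, -6.1°, -3.7°, -0.1°, +7.5°.
Eastward gaps between consecutive values (wrapping around): 26.3°, 2.4°, 3.6°, 7.6°, 320.1°.
Largest gap = 320.1° ⇒ minimal covering band is its complement: 360° − 320.1° = 39.9°.
Band runs from -32.4° eastward to +7.5°.

39.9°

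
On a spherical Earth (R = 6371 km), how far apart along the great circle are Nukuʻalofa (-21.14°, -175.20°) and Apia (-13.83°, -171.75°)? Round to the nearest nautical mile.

Δλ = -171.75 − -175.20 = 3.45°.
Δφ = -13.83 − -21.14 = 7.31°.
a = sin²(Δφ/2) + cos φ₁ · cos φ₂ · sin²(Δλ/2) = 0.004885.
c = 2·atan2(√a, √(1−a)) = 0.13989 rad → d = 6371·c ≈ 891.26 km ≈ 481.24 nmi.

481 nmi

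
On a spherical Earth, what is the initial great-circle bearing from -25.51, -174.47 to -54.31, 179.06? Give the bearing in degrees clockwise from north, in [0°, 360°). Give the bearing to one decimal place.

187.7°

Δλ = 179.06 − -174.47 = 353.53°; wrapped into (−180°, 180°]: -6.47°.
θ = atan2( sin Δλ · cos φ₂ , cos φ₁ · sin φ₂ − sin φ₁ · cos φ₂ · cos Δλ )
  = atan2(-0.06574, -0.48335) = -172.255° → normalised to [0°, 360°): 187.745°.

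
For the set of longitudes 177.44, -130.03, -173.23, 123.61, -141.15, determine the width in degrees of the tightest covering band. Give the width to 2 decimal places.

106.36°

Sort the longitudes: -173.23°, -141.15°, -130.03°, +123.61°, +177.44°.
Eastward gaps between consecutive values (wrapping around): 32.08°, 11.12°, 253.64°, 53.83°, 9.33°.
Largest gap = 253.64° ⇒ minimal covering band is its complement: 360° − 253.64° = 106.36°.
Band runs from +123.61° eastward to -130.03°, crossing the antimeridian.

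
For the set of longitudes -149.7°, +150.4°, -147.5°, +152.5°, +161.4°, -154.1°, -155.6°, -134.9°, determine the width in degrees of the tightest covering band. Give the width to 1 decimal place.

Sort the longitudes: -155.6°, -154.1°, -149.7°, -147.5°, -134.9°, +150.4°, +152.5°, +161.4°.
Eastward gaps between consecutive values (wrapping around): 1.5°, 4.4°, 2.2°, 12.6°, 285.3°, 2.1°, 8.9°, 43.0°.
Largest gap = 285.3° ⇒ minimal covering band is its complement: 360° − 285.3° = 74.7°.
Band runs from +150.4° eastward to -134.9°, crossing the antimeridian.

74.7°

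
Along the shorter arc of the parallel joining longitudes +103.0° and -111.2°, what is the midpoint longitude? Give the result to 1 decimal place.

+175.9°

Signed shortest Δλ from +103.0° to -111.2° is +145.8°.
Midpoint longitude = +103.0° + (+145.8°)/2 = +103.0° + 72.9° = +175.9°.
(The naïve average (+103.0 + -111.2)/2 = -4.1° is on the wrong side of the globe.)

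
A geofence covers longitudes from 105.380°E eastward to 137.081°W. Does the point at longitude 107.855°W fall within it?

No

Band width going east from +105.380° to -137.081°: ((-137.081 − 105.380) mod 360) = 117.539°.
Offset of -107.855° east of the west edge: ((-107.855 − 105.380) mod 360) = 146.765°.
146.765° > 117.539° ⇒ outside.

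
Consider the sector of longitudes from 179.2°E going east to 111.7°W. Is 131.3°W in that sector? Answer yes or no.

Yes

Band width going east from +179.2° to -111.7°: ((-111.7 − 179.2) mod 360) = 69.1°.
Offset of -131.3° east of the west edge: ((-131.3 − 179.2) mod 360) = 49.5°.
49.5° ≤ 69.1° ⇒ inside.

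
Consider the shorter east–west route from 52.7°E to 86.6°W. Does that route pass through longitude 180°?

Signed shortest Δλ = ((-86.6 − 52.7 + 180) mod 360) − 180 = -139.3°.
Going west by 139.3° from +52.7° reaches -86.6° without touching 180°.

No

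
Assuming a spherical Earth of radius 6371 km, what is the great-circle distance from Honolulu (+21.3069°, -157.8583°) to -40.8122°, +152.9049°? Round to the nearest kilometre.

8575 km

Δλ = 152.9049 − -157.8583 = 310.7632°; wrapped into (−180°, 180°]: -49.2368°.
Δφ = -40.8122 − 21.3069 = -62.1191°.
a = sin²(Δφ/2) + cos φ₁ · cos φ₂ · sin²(Δλ/2) = 0.388544.
c = 2·atan2(√a, √(1−a)) = 1.34600 rad → d = 6371·c ≈ 8575.34 km.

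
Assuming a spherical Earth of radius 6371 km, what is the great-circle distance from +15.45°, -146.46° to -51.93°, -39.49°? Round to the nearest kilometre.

Δλ = -39.49 − -146.46 = 106.97°.
Δφ = -51.93 − 15.45 = -67.38°.
a = sin²(Δφ/2) + cos φ₁ · cos φ₂ · sin²(Δλ/2) = 0.691597.
c = 2·atan2(√a, √(1−a)) = 1.96405 rad → d = 6371·c ≈ 12512.95 km.

12513 km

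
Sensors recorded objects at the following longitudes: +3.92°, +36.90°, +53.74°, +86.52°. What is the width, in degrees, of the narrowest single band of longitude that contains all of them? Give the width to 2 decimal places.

82.60°

Sort the longitudes: +3.92°, +36.90°, +53.74°, +86.52°.
Eastward gaps between consecutive values (wrapping around): 32.98°, 16.84°, 32.78°, 277.40°.
Largest gap = 277.40° ⇒ minimal covering band is its complement: 360° − 277.40° = 82.60°.
Band runs from +3.92° eastward to +86.52°.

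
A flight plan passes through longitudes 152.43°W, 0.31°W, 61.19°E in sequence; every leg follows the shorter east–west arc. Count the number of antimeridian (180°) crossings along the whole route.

0

Leg 1: -152.43° → -0.31°, shortest Δλ = 152.12° (east) — does not cross 180°.
Leg 2: -0.31° → +61.19°, shortest Δλ = 61.5° (east) — does not cross 180°.
Total crossings: 0.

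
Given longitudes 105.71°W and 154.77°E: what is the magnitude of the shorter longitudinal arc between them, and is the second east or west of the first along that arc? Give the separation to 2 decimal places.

Raw difference: 154.77 − -105.71 = 260.48°.
Normalise into (−180°, 180°]: 260.48° − 360° = -99.52°.
Negative ⇒ the second point lies to the west; separation 99.52°.

99.52° west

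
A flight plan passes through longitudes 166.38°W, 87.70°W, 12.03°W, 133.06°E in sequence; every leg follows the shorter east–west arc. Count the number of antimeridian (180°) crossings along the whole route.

0

Leg 1: -166.38° → -87.70°, shortest Δλ = 78.68° (east) — does not cross 180°.
Leg 2: -87.70° → -12.03°, shortest Δλ = 75.67° (east) — does not cross 180°.
Leg 3: -12.03° → +133.06°, shortest Δλ = 145.09° (east) — does not cross 180°.
Total crossings: 0.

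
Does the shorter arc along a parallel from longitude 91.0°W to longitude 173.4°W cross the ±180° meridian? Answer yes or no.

Signed shortest Δλ = ((-173.4 − -91.0 + 180) mod 360) − 180 = -82.4°.
Going west by 82.4° from -91.0° reaches -173.4° without touching 180°.

No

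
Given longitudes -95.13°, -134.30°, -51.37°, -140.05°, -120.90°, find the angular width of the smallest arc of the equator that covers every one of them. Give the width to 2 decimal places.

88.68°

Sort the longitudes: -140.05°, -134.30°, -120.90°, -95.13°, -51.37°.
Eastward gaps between consecutive values (wrapping around): 5.75°, 13.40°, 25.77°, 43.76°, 271.32°.
Largest gap = 271.32° ⇒ minimal covering band is its complement: 360° − 271.32° = 88.68°.
Band runs from -140.05° eastward to -51.37°.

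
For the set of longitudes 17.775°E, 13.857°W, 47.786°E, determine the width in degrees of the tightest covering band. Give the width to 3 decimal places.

61.643°

Sort the longitudes: -13.857°, +17.775°, +47.786°.
Eastward gaps between consecutive values (wrapping around): 31.632°, 30.011°, 298.357°.
Largest gap = 298.357° ⇒ minimal covering band is its complement: 360° − 298.357° = 61.643°.
Band runs from -13.857° eastward to +47.786°.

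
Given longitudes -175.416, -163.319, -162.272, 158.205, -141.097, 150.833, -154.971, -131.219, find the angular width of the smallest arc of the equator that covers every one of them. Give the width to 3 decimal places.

77.948°

Sort the longitudes: -175.416°, -163.319°, -162.272°, -154.971°, -141.097°, -131.219°, +150.833°, +158.205°.
Eastward gaps between consecutive values (wrapping around): 12.097°, 1.047°, 7.301°, 13.874°, 9.878°, 282.052°, 7.372°, 26.379°.
Largest gap = 282.052° ⇒ minimal covering band is its complement: 360° − 282.052° = 77.948°.
Band runs from +150.833° eastward to -131.219°, crossing the antimeridian.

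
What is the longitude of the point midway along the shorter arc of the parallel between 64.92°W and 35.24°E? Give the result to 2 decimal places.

Signed shortest Δλ from -64.92° to +35.24° is +100.16°.
Midpoint longitude = -64.92° + (+100.16°)/2 = -64.92° + 50.08° = -14.84°.

14.84°W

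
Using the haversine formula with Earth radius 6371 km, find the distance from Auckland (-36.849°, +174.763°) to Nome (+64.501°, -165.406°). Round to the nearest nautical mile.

6157 nmi

Δλ = -165.406 − 174.763 = -340.169°; wrapped into (−180°, 180°]: 19.831°.
Δφ = 64.501 − -36.849 = 101.350°.
a = sin²(Δφ/2) + cos φ₁ · cos φ₂ · sin²(Δλ/2) = 0.608616.
c = 2·atan2(√a, √(1−a)) = 1.78977 rad → d = 6371·c ≈ 11402.64 km ≈ 6156.94 nmi.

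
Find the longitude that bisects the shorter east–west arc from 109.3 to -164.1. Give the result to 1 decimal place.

Signed shortest Δλ from +109.3° to -164.1° is +86.6°.
Midpoint longitude = +109.3° + (+86.6°)/2 = +109.3° + 43.3° = +152.6°.
(The naïve average (+109.3 + -164.1)/2 = -27.4° is on the wrong side of the globe.)

+152.6°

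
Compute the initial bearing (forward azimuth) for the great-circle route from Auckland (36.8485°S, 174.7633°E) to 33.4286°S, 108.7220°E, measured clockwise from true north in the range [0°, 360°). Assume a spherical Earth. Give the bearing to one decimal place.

252.7°

Δλ = 108.7220 − 174.7633 = -66.0413°.
θ = atan2( sin Δλ · cos φ₂ , cos φ₁ · sin φ₂ − sin φ₁ · cos φ₂ · cos Δλ )
  = atan2(-0.76266, -0.23760) = -107.304° → normalised to [0°, 360°): 252.696°.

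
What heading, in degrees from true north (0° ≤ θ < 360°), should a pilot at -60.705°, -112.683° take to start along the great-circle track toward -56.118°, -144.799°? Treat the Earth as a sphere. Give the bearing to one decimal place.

271.1°

Δλ = -144.799 − -112.683 = -32.116°.
θ = atan2( sin Δλ · cos φ₂ , cos φ₁ · sin φ₂ − sin φ₁ · cos φ₂ · cos Δλ )
  = atan2(-0.29638, 0.00557) = -88.923° → normalised to [0°, 360°): 271.077°.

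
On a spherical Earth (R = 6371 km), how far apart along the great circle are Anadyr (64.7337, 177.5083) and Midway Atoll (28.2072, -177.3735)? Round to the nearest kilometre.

4078 km

Δλ = -177.3735 − 177.5083 = -354.8818°; wrapped into (−180°, 180°]: 5.1182°.
Δφ = 28.2072 − 64.7337 = -36.5265°.
a = sin²(Δφ/2) + cos φ₁ · cos φ₂ · sin²(Δλ/2) = 0.098959.
c = 2·atan2(√a, √(1−a)) = 0.64002 rad → d = 6371·c ≈ 4077.59 km.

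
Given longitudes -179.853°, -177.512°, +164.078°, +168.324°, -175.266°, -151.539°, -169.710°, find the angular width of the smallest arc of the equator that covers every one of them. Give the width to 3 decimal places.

44.383°

Sort the longitudes: -179.853°, -177.512°, -175.266°, -169.710°, -151.539°, +164.078°, +168.324°.
Eastward gaps between consecutive values (wrapping around): 2.341°, 2.246°, 5.556°, 18.171°, 315.617°, 4.246°, 11.823°.
Largest gap = 315.617° ⇒ minimal covering band is its complement: 360° − 315.617° = 44.383°.
Band runs from +164.078° eastward to -151.539°, crossing the antimeridian.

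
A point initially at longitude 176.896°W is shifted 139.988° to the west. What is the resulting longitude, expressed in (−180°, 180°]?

Start at -176.896°; shift −139.988° → -316.884°.
-316.884° lies outside (−180°, 180°]; add 360° → +43.116°.

43.116°E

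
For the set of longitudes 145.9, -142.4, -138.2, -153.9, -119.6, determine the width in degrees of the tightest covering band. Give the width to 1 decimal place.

Sort the longitudes: -153.9°, -142.4°, -138.2°, -119.6°, +145.9°.
Eastward gaps between consecutive values (wrapping around): 11.5°, 4.2°, 18.6°, 265.5°, 60.2°.
Largest gap = 265.5° ⇒ minimal covering band is its complement: 360° − 265.5° = 94.5°.
Band runs from +145.9° eastward to -119.6°, crossing the antimeridian.

94.5°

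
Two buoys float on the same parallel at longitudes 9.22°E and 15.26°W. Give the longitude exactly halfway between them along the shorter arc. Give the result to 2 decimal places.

3.02°W

Signed shortest Δλ from +9.22° to -15.26° is -24.48°.
Midpoint longitude = +9.22° + (-24.48°)/2 = +9.22° − 12.24° = -3.02°.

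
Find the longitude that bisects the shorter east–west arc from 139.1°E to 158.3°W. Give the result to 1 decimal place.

170.4°E

Signed shortest Δλ from +139.1° to -158.3° is +62.6°.
Midpoint longitude = +139.1° + (+62.6°)/2 = +139.1° + 31.3° = +170.4°.
(The naïve average (+139.1 + -158.3)/2 = -9.6° is on the wrong side of the globe.)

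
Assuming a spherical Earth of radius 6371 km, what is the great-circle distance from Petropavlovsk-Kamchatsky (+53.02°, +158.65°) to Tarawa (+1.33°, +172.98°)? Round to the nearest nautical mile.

3185 nmi

Δλ = 172.98 − 158.65 = 14.33°.
Δφ = 1.33 − 53.02 = -51.69°.
a = sin²(Δφ/2) + cos φ₁ · cos φ₂ · sin²(Δλ/2) = 0.199398.
c = 2·atan2(√a, √(1−a)) = 0.92579 rad → d = 6371·c ≈ 5898.20 km ≈ 3184.77 nmi.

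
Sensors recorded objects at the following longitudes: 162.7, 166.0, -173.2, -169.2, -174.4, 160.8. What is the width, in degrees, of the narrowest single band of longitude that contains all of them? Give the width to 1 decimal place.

30.0°

Sort the longitudes: -174.4°, -173.2°, -169.2°, +160.8°, +162.7°, +166.0°.
Eastward gaps between consecutive values (wrapping around): 1.2°, 4.0°, 330.0°, 1.9°, 3.3°, 19.6°.
Largest gap = 330.0° ⇒ minimal covering band is its complement: 360° − 330.0° = 30.0°.
Band runs from +160.8° eastward to -169.2°, crossing the antimeridian.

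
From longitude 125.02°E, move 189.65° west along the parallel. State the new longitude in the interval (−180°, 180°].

64.63°W

Start at +125.02°; shift −189.65° → -64.63°.
-64.63° already lies in (−180°, 180°].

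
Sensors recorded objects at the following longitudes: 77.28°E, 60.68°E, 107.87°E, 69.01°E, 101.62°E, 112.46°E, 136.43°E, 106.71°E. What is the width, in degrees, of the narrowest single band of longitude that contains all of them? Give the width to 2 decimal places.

Sort the longitudes: +60.68°, +69.01°, +77.28°, +101.62°, +106.71°, +107.87°, +112.46°, +136.43°.
Eastward gaps between consecutive values (wrapping around): 8.33°, 8.27°, 24.34°, 5.09°, 1.16°, 4.59°, 23.97°, 284.25°.
Largest gap = 284.25° ⇒ minimal covering band is its complement: 360° − 284.25° = 75.75°.
Band runs from +60.68° eastward to +136.43°.

75.75°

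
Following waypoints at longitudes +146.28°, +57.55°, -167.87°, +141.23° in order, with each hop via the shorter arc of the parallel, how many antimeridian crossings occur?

Leg 1: +146.28° → +57.55°, shortest Δλ = -88.73° (west) — does not cross 180°.
Leg 2: +57.55° → -167.87°, shortest Δλ = 134.58° (east) — crosses 180°.
Leg 3: -167.87° → +141.23°, shortest Δλ = -50.9° (west) — crosses 180°.
Total crossings: 2.

2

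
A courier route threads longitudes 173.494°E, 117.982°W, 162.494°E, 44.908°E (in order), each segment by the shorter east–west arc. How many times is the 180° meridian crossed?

Leg 1: +173.494° → -117.982°, shortest Δλ = 68.524° (east) — crosses 180°.
Leg 2: -117.982° → +162.494°, shortest Δλ = -79.524° (west) — crosses 180°.
Leg 3: +162.494° → +44.908°, shortest Δλ = -117.586° (west) — does not cross 180°.
Total crossings: 2.

2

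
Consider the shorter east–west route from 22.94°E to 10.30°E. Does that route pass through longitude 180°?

No

Signed shortest Δλ = ((10.30 − 22.94 + 180) mod 360) − 180 = -12.64°.
Going west by 12.64° from +22.94° reaches +10.30° without touching 180°.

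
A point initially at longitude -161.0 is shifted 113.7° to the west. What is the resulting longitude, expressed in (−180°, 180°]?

+85.3°

Start at -161.0°; shift −113.7° → -274.7°.
-274.7° lies outside (−180°, 180°]; add 360° → +85.3°.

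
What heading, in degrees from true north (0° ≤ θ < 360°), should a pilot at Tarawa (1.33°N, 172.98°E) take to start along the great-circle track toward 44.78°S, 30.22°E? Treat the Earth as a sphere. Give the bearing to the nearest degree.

212°

Δλ = 30.22 − 172.98 = -142.76°.
θ = atan2( sin Δλ · cos φ₂ , cos φ₁ · sin φ₂ − sin φ₁ · cos φ₂ · cos Δλ )
  = atan2(-0.42955, -0.69108) = -148.137° → normalised to [0°, 360°): 211.863°.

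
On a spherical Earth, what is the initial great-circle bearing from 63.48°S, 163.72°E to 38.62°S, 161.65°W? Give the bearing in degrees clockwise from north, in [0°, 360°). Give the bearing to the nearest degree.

Δλ = -161.65 − 163.72 = -325.37°; wrapped into (−180°, 180°]: 34.63°.
θ = atan2( sin Δλ · cos φ₂ , cos φ₁ · sin φ₂ − sin φ₁ · cos φ₂ · cos Δλ )
  = atan2(0.44399, 0.29655) = 56.260° → normalised to [0°, 360°): 56.260°.

56°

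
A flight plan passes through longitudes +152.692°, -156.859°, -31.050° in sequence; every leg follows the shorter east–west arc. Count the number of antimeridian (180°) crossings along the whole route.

1

Leg 1: +152.692° → -156.859°, shortest Δλ = 50.449° (east) — crosses 180°.
Leg 2: -156.859° → -31.050°, shortest Δλ = 125.809° (east) — does not cross 180°.
Total crossings: 1.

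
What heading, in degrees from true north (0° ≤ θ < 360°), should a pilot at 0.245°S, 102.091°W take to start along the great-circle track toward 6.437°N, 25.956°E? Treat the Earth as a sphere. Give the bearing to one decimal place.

82.0°

Δλ = 25.956 − -102.091 = 128.047°.
θ = atan2( sin Δλ · cos φ₂ , cos φ₁ · sin φ₂ − sin φ₁ · cos φ₂ · cos Δλ )
  = atan2(0.78254, 0.10949) = 82.035° → normalised to [0°, 360°): 82.035°.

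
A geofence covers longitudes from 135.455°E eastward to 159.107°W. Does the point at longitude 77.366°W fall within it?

No

Band width going east from +135.455° to -159.107°: ((-159.107 − 135.455) mod 360) = 65.438°.
Offset of -77.366° east of the west edge: ((-77.366 − 135.455) mod 360) = 147.179°.
147.179° > 65.438° ⇒ outside.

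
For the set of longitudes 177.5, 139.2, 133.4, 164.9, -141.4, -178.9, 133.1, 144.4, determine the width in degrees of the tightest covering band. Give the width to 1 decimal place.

Sort the longitudes: -178.9°, -141.4°, +133.1°, +133.4°, +139.2°, +144.4°, +164.9°, +177.5°.
Eastward gaps between consecutive values (wrapping around): 37.5°, 274.5°, 0.3°, 5.8°, 5.2°, 20.5°, 12.6°, 3.6°.
Largest gap = 274.5° ⇒ minimal covering band is its complement: 360° − 274.5° = 85.5°.
Band runs from +133.1° eastward to -141.4°, crossing the antimeridian.

85.5°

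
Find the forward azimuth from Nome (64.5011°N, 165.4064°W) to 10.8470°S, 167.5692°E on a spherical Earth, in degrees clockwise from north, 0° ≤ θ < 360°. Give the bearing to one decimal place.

207.1°

Δλ = 167.5692 − -165.4064 = 332.9756°; wrapped into (−180°, 180°]: -27.0244°.
θ = atan2( sin Δλ · cos φ₂ , cos φ₁ · sin φ₂ − sin φ₁ · cos φ₂ · cos Δλ )
  = atan2(-0.44625, -0.87069) = -152.864° → normalised to [0°, 360°): 207.136°.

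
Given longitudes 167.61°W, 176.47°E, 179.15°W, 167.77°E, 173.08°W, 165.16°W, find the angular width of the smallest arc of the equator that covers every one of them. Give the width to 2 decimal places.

Sort the longitudes: -179.15°, -173.08°, -167.61°, -165.16°, +167.77°, +176.47°.
Eastward gaps between consecutive values (wrapping around): 6.07°, 5.47°, 2.45°, 332.93°, 8.70°, 4.38°.
Largest gap = 332.93° ⇒ minimal covering band is its complement: 360° − 332.93° = 27.07°.
Band runs from +167.77° eastward to -165.16°, crossing the antimeridian.

27.07°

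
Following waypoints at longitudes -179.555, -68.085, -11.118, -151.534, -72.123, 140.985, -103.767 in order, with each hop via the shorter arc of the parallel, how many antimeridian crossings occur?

2

Leg 1: -179.555° → -68.085°, shortest Δλ = 111.47° (east) — does not cross 180°.
Leg 2: -68.085° → -11.118°, shortest Δλ = 56.967° (east) — does not cross 180°.
Leg 3: -11.118° → -151.534°, shortest Δλ = -140.416° (west) — does not cross 180°.
Leg 4: -151.534° → -72.123°, shortest Δλ = 79.411° (east) — does not cross 180°.
Leg 5: -72.123° → +140.985°, shortest Δλ = -146.892° (west) — crosses 180°.
Leg 6: +140.985° → -103.767°, shortest Δλ = 115.248° (east) — crosses 180°.
Total crossings: 2.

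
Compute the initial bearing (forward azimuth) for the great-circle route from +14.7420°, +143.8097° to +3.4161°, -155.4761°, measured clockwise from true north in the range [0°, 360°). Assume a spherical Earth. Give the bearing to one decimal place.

94.4°

Δλ = -155.4761 − 143.8097 = -299.2858°; wrapped into (−180°, 180°]: 60.7142°.
θ = atan2( sin Δλ · cos φ₂ , cos φ₁ · sin φ₂ − sin φ₁ · cos φ₂ · cos Δλ )
  = atan2(0.87064, -0.06663) = 94.376° → normalised to [0°, 360°): 94.376°.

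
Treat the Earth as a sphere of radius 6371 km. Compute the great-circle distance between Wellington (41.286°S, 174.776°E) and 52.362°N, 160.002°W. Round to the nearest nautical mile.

Δλ = -160.002 − 174.776 = -334.778°; wrapped into (−180°, 180°]: 25.222°.
Δφ = 52.362 − -41.286 = 93.648°.
a = sin²(Δφ/2) + cos φ₁ · cos φ₂ · sin²(Δλ/2) = 0.553687.
c = 2·atan2(√a, √(1−a)) = 1.67838 rad → d = 6371·c ≈ 10692.94 km ≈ 5773.73 nmi.

5774 nmi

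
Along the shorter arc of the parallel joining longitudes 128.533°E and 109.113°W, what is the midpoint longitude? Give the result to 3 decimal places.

Signed shortest Δλ from +128.533° to -109.113° is +122.354°.
Midpoint longitude = +128.533° + (+122.354°)/2 = +128.533° + 61.177° = +189.710°.
Normalise into (−180°, 180°]: -170.290°.
(The naïve average (+128.533 + -109.113)/2 = 9.71° is on the wrong side of the globe.)

170.290°W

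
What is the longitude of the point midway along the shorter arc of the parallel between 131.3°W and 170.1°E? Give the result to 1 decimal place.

Signed shortest Δλ from -131.3° to +170.1° is -58.6°.
Midpoint longitude = -131.3° + (-58.6°)/2 = -131.3° − 29.3° = -160.6°.
(The naïve average (-131.3 + +170.1)/2 = 19.4° is on the wrong side of the globe.)

160.6°W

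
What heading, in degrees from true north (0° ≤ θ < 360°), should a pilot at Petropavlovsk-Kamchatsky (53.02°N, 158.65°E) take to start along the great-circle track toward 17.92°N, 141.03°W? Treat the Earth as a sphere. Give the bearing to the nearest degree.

103°

Δλ = -141.03 − 158.65 = -299.68°; wrapped into (−180°, 180°]: 60.32°.
θ = atan2( sin Δλ · cos φ₂ , cos φ₁ · sin φ₂ − sin φ₁ · cos φ₂ · cos Δλ )
  = atan2(0.82666, -0.19128) = 103.028° → normalised to [0°, 360°): 103.028°.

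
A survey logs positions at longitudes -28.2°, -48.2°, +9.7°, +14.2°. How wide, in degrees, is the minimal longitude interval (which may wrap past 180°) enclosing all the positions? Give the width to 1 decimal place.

Sort the longitudes: -48.2°, -28.2°, +9.7°, +14.2°.
Eastward gaps between consecutive values (wrapping around): 20.0°, 37.9°, 4.5°, 297.6°.
Largest gap = 297.6° ⇒ minimal covering band is its complement: 360° − 297.6° = 62.4°.
Band runs from -48.2° eastward to +14.2°.

62.4°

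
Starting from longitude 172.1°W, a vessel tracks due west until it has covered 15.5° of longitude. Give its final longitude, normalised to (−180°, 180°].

172.4°E

Start at -172.1°; shift −15.5° → -187.6°.
-187.6° lies outside (−180°, 180°]; add 360° → +172.4°.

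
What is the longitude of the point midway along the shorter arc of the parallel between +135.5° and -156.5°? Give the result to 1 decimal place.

Signed shortest Δλ from +135.5° to -156.5° is +68.0°.
Midpoint longitude = +135.5° + (+68.0°)/2 = +135.5° + 34.0° = +169.5°.
(The naïve average (+135.5 + -156.5)/2 = -10.5° is on the wrong side of the globe.)

+169.5°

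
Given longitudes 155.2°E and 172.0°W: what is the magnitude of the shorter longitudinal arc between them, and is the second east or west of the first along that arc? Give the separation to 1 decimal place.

32.8° east

Raw difference: -172.0 − 155.2 = -327.2°.
Normalise into (−180°, 180°]: -327.2° + 360° = 32.8°.
Positive ⇒ the second point lies to the east; separation 32.8°.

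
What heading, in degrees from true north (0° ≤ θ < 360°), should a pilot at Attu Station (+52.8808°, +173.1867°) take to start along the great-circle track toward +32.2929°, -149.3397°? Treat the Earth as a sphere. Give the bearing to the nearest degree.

Δλ = -149.3397 − 173.1867 = -322.5264°; wrapped into (−180°, 180°]: 37.4736°.
θ = atan2( sin Δλ · cos φ₂ , cos φ₁ · sin φ₂ − sin φ₁ · cos φ₂ · cos Δλ )
  = atan2(0.51429, -0.21254) = 112.454° → normalised to [0°, 360°): 112.454°.

112°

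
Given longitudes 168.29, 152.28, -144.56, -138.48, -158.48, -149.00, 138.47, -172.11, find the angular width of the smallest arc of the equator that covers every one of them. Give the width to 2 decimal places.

83.05°

Sort the longitudes: -172.11°, -158.48°, -149.00°, -144.56°, -138.48°, +138.47°, +152.28°, +168.29°.
Eastward gaps between consecutive values (wrapping around): 13.63°, 9.48°, 4.44°, 6.08°, 276.95°, 13.81°, 16.01°, 19.60°.
Largest gap = 276.95° ⇒ minimal covering band is its complement: 360° − 276.95° = 83.05°.
Band runs from +138.47° eastward to -138.48°, crossing the antimeridian.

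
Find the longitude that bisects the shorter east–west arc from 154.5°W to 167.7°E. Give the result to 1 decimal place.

173.4°W

Signed shortest Δλ from -154.5° to +167.7° is -37.8°.
Midpoint longitude = -154.5° + (-37.8°)/2 = -154.5° − 18.9° = -173.4°.
(The naïve average (-154.5 + +167.7)/2 = 6.6° is on the wrong side of the globe.)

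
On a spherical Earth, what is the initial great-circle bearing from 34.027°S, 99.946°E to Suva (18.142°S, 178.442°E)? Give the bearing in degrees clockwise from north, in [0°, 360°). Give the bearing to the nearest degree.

99°

Δλ = 178.442 − 99.946 = 78.496°.
θ = atan2( sin Δλ · cos φ₂ , cos φ₁ · sin φ₂ − sin φ₁ · cos φ₂ · cos Δλ )
  = atan2(0.93120, -0.15200) = 99.271° → normalised to [0°, 360°): 99.271°.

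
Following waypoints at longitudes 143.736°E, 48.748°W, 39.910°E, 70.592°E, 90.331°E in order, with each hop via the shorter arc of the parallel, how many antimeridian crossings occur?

1

Leg 1: +143.736° → -48.748°, shortest Δλ = 167.516° (east) — crosses 180°.
Leg 2: -48.748° → +39.910°, shortest Δλ = 88.658° (east) — does not cross 180°.
Leg 3: +39.910° → +70.592°, shortest Δλ = 30.682° (east) — does not cross 180°.
Leg 4: +70.592° → +90.331°, shortest Δλ = 19.739° (east) — does not cross 180°.
Total crossings: 1.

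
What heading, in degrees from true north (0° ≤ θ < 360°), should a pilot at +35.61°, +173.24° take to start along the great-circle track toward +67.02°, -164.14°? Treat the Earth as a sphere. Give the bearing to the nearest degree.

16°

Δλ = -164.14 − 173.24 = -337.38°; wrapped into (−180°, 180°]: 22.62°.
θ = atan2( sin Δλ · cos φ₂ , cos φ₁ · sin φ₂ − sin φ₁ · cos φ₂ · cos Δλ )
  = atan2(0.15016, 0.53865) = 15.577° → normalised to [0°, 360°): 15.577°.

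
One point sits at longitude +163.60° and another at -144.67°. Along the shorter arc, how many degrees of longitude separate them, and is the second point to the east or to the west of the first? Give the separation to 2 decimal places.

Raw difference: -144.67 − 163.60 = -308.27°.
Normalise into (−180°, 180°]: -308.27° + 360° = 51.73°.
Positive ⇒ the second point lies to the east; separation 51.73°.

51.73° east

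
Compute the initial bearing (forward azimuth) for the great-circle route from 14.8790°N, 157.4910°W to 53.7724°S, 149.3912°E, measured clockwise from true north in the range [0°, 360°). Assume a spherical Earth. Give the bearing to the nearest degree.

208°

Δλ = 149.3912 − -157.4910 = 306.8822°; wrapped into (−180°, 180°]: -53.1178°.
θ = atan2( sin Δλ · cos φ₂ , cos φ₁ · sin φ₂ − sin φ₁ · cos φ₂ · cos Δλ )
  = atan2(-0.47272, -0.87071) = -151.502° → normalised to [0°, 360°): 208.498°.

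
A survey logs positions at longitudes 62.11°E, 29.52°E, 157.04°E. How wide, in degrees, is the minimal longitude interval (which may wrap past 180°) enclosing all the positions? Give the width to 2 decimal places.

Sort the longitudes: +29.52°, +62.11°, +157.04°.
Eastward gaps between consecutive values (wrapping around): 32.59°, 94.93°, 232.48°.
Largest gap = 232.48° ⇒ minimal covering band is its complement: 360° − 232.48° = 127.52°.
Band runs from +29.52° eastward to +157.04°.

127.52°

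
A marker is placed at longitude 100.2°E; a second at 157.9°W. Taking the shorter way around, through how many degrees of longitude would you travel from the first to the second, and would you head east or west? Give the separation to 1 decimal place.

101.9° east

Raw difference: -157.9 − 100.2 = -258.1°.
Normalise into (−180°, 180°]: -258.1° + 360° = 101.9°.
Positive ⇒ the second point lies to the east; separation 101.9°.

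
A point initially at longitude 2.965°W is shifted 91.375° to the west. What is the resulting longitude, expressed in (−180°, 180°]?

94.340°W

Start at -2.965°; shift −91.375° → -94.340°.
-94.340° already lies in (−180°, 180°].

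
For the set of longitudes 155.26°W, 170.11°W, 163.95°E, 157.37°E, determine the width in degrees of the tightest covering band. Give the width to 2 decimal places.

47.37°

Sort the longitudes: -170.11°, -155.26°, +157.37°, +163.95°.
Eastward gaps between consecutive values (wrapping around): 14.85°, 312.63°, 6.58°, 25.94°.
Largest gap = 312.63° ⇒ minimal covering band is its complement: 360° − 312.63° = 47.37°.
Band runs from +157.37° eastward to -155.26°, crossing the antimeridian.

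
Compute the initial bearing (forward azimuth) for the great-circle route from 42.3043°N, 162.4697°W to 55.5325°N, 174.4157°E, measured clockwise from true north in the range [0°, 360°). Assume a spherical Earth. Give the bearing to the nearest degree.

Δλ = 174.4157 − -162.4697 = 336.8854°; wrapped into (−180°, 180°]: -23.1146°.
θ = atan2( sin Δλ · cos φ₂ , cos φ₁ · sin φ₂ − sin φ₁ · cos φ₂ · cos Δλ )
  = atan2(-0.22217, 0.25941) = -40.578° → normalised to [0°, 360°): 319.422°.

319°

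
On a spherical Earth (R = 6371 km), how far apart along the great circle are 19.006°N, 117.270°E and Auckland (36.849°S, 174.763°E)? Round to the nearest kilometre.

Δλ = 174.763 − 117.270 = 57.493°.
Δφ = -36.849 − 19.006 = -55.855°.
a = sin²(Δφ/2) + cos φ₁ · cos φ₂ · sin²(Δλ/2) = 0.394355.
c = 2·atan2(√a, √(1−a)) = 1.35790 rad → d = 6371·c ≈ 8651.19 km.

8651 km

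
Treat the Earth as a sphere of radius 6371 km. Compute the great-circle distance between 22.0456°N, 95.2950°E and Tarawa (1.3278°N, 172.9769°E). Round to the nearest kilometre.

Δλ = 172.9769 − 95.2950 = 77.6819°.
Δφ = 1.3278 − 22.0456 = -20.7178°.
a = sin²(Δφ/2) + cos φ₁ · cos φ₂ · sin²(Δλ/2) = 0.396807.
c = 2·atan2(√a, √(1−a)) = 1.36292 rad → d = 6371·c ≈ 8683.14 km.

8683 km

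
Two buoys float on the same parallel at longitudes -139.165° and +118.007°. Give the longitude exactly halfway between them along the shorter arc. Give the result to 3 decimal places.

Signed shortest Δλ from -139.165° to +118.007° is -102.828°.
Midpoint longitude = -139.165° + (-102.828°)/2 = -139.165° − 51.414° = -190.579°.
Normalise into (−180°, 180°]: +169.421°.
(The naïve average (-139.165 + +118.007)/2 = -10.579° is on the wrong side of the globe.)

+169.421°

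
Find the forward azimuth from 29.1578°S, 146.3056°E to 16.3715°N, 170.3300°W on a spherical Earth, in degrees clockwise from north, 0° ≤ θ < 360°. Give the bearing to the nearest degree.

48°

Δλ = -170.3300 − 146.3056 = -316.6356°; wrapped into (−180°, 180°]: 43.3644°.
θ = atan2( sin Δλ · cos φ₂ , cos φ₁ · sin φ₂ − sin φ₁ · cos φ₂ · cos Δλ )
  = atan2(0.65880, 0.58599) = 48.347° → normalised to [0°, 360°): 48.347°.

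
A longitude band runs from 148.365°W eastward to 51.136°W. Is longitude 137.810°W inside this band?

Yes

Band width going east from -148.365° to -51.136°: ((-51.136 − -148.365) mod 360) = 97.229°.
Offset of -137.810° east of the west edge: ((-137.810 − -148.365) mod 360) = 10.555°.
10.555° ≤ 97.229° ⇒ inside.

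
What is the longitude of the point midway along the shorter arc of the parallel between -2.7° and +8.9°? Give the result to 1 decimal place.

+3.1°

Signed shortest Δλ from -2.7° to +8.9° is +11.6°.
Midpoint longitude = -2.7° + (+11.6°)/2 = -2.7° + 5.8° = +3.1°.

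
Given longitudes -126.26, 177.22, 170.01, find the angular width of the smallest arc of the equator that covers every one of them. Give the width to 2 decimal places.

63.73°

Sort the longitudes: -126.26°, +170.01°, +177.22°.
Eastward gaps between consecutive values (wrapping around): 296.27°, 7.21°, 56.52°.
Largest gap = 296.27° ⇒ minimal covering band is its complement: 360° − 296.27° = 63.73°.
Band runs from +170.01° eastward to -126.26°, crossing the antimeridian.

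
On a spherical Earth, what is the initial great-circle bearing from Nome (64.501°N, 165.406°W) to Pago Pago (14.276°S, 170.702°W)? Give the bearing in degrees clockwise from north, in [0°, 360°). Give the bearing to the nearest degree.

Δλ = -170.702 − -165.406 = -5.296°.
θ = atan2( sin Δλ · cos φ₂ , cos φ₁ · sin φ₂ − sin φ₁ · cos φ₂ · cos Δλ )
  = atan2(-0.08945, -0.97714) = -174.770° → normalised to [0°, 360°): 185.230°.

185°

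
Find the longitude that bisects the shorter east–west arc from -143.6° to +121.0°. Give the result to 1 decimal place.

+168.7°

Signed shortest Δλ from -143.6° to +121.0° is -95.4°.
Midpoint longitude = -143.6° + (-95.4°)/2 = -143.6° − 47.7° = -191.3°.
Normalise into (−180°, 180°]: +168.7°.
(The naïve average (-143.6 + +121.0)/2 = -11.3° is on the wrong side of the globe.)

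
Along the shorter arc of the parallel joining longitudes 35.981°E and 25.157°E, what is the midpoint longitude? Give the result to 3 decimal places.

Signed shortest Δλ from +35.981° to +25.157° is -10.824°.
Midpoint longitude = +35.981° + (-10.824°)/2 = +35.981° − 5.412° = +30.569°.

30.569°E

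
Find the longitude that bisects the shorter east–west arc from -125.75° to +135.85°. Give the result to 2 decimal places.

Signed shortest Δλ from -125.75° to +135.85° is -98.40°.
Midpoint longitude = -125.75° + (-98.40°)/2 = -125.75° − 49.20° = -174.95°.
(The naïve average (-125.75 + +135.85)/2 = 5.05° is on the wrong side of the globe.)

-174.95°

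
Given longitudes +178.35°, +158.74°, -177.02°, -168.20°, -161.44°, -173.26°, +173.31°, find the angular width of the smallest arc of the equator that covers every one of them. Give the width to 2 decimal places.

Sort the longitudes: -177.02°, -173.26°, -168.20°, -161.44°, +158.74°, +173.31°, +178.35°.
Eastward gaps between consecutive values (wrapping around): 3.76°, 5.06°, 6.76°, 320.18°, 14.57°, 5.04°, 4.63°.
Largest gap = 320.18° ⇒ minimal covering band is its complement: 360° − 320.18° = 39.82°.
Band runs from +158.74° eastward to -161.44°, crossing the antimeridian.

39.82°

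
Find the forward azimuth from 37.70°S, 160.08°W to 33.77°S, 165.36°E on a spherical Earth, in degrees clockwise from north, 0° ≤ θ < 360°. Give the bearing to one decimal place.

267.4°

Δλ = 165.36 − -160.08 = 325.44°; wrapped into (−180°, 180°]: -34.56°.
θ = atan2( sin Δλ · cos φ₂ , cos φ₁ · sin φ₂ − sin φ₁ · cos φ₂ · cos Δλ )
  = atan2(-0.47156, -0.02117) = -92.570° → normalised to [0°, 360°): 267.430°.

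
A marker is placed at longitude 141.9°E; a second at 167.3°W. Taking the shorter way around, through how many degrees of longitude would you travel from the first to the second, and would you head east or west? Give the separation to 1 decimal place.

50.8° east

Raw difference: -167.3 − 141.9 = -309.2°.
Normalise into (−180°, 180°]: -309.2° + 360° = 50.8°.
Positive ⇒ the second point lies to the east; separation 50.8°.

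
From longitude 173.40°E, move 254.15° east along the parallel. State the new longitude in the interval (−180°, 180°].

67.55°E

Start at +173.40°; shift +254.15° → +427.55°.
+427.55° lies outside (−180°, 180°]; subtract 360° → +67.55°.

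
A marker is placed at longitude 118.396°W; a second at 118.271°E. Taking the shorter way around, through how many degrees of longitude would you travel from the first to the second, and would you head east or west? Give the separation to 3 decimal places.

Raw difference: 118.271 − -118.396 = 236.667°.
Normalise into (−180°, 180°]: 236.667° − 360° = -123.333°.
Negative ⇒ the second point lies to the west; separation 123.333°.

123.333° west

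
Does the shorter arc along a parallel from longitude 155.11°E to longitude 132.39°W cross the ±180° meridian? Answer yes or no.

Naïve |-132.39 − 155.11| = 287.5° > 180°, so the shorter arc goes the other way round — across 180°.
Signed shortest Δλ = ((-132.39 − 155.11 + 180) mod 360) − 180 = 72.5°.
Going east by 72.5° from +155.11° passes through 180° before reaching -132.39°.

Yes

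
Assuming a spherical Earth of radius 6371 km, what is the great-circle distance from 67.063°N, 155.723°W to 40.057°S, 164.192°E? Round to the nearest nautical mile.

Δλ = 164.192 − -155.723 = 319.915°; wrapped into (−180°, 180°]: -40.085°.
Δφ = -40.057 − 67.063 = -107.120°.
a = sin²(Δφ/2) + cos φ₁ · cos φ₂ · sin²(Δλ/2) = 0.682223.
c = 2·atan2(√a, √(1−a)) = 1.94383 rad → d = 6371·c ≈ 12384.17 km ≈ 6686.91 nmi.

6687 nmi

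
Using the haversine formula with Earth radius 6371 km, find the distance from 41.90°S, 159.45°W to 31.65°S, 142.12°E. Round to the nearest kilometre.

Δλ = 142.12 − -159.45 = 301.57°; wrapped into (−180°, 180°]: -58.43°.
Δφ = -31.65 − -41.90 = 10.25°.
a = sin²(Δφ/2) + cos φ₁ · cos φ₂ · sin²(Δλ/2) = 0.158925.
c = 2·atan2(√a, √(1−a)) = 0.82010 rad → d = 6371·c ≈ 5224.83 km.

5225 km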